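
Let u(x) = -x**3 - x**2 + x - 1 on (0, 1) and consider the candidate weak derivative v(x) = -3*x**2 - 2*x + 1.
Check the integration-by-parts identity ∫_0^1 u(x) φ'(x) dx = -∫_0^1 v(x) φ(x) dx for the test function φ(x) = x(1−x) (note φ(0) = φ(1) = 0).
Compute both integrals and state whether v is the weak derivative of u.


LHS = 3/20, RHS = 3/20. Yes, v = u' weakly.

u(x) = -x**3 - x**2 + x - 1, classical derivative u'(x) = -3*x**2 - 2*x + 1.
φ(x) = x(1−x), so φ'(x) = 1 - 2*x.
Note φ(0) = φ(1) = 0, so the boundary term u·φ vanishes.
LHS = ∫_0^1 u(x) φ'(x) dx = ∫_0^1 (2*x^4 + x^3 - 3*x^2 + 3*x - 1) dx. Term by term:
  ∫_0^1 2*x^4 dx = 2/5;  ∫_0^1 x^3 dx = 1/4;  ∫_0^1 -3*x^2 dx = -1;
  ∫_0^1 3*x dx = 3/2;  ∫_0^1 -1 dx = -1.
Sum: 2/5 + 1/4 − 1 + 3/2 − 1 = 3/20.
So LHS = 3/20.
∫_0^1 v(x) φ(x) dx = ∫_0^1 (3*x^4 - x^3 - 3*x^2 + x) dx. Term by term:
  ∫_0^1 3*x^4 dx = 3/5;  ∫_0^1 -x^3 dx = -1/4;  ∫_0^1 -3*x^2 dx = -1;
  ∫_0^1 x dx = 1/2.
Sum: 3/5 − 1/4 − 1 + 1/2 = -3/20.
So RHS = -∫_0^1 v(x) φ(x) dx = 3/20.
LHS = RHS, so the identity holds for this test φ.
Moreover u is smooth here and v(x) = u'(x) = -3*x**2 - 2*x + 1 pointwise, so the identity holds for every test function. Hence v is the weak derivative of u.


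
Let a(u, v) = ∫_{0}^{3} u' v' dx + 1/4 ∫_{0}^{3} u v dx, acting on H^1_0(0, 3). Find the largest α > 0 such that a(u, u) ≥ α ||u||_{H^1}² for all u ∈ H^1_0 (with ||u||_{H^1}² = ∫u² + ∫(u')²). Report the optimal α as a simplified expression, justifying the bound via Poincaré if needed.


α = (9/4 + π^2)/(9 + π^2)

Coercivity of a(·,·) on H^1_0(0, 3) means a(u, u) ≥ α ||u||_{H^1}² for every u ∈ H^1_0.
The interval has length L = 3, and Poincaré/coercivity depend only on L. Here a(u, u) = ∫(u')² + (1/4)·∫u².
Here 0 < c = 1/4 < 1. The condition a(u,u) ≥ α||u||_{H^1}² reads (1−α)∫(u')² ≥ (α−c)∫u². Any admissible α is ≤ 1 (rapidly oscillating u have ∫u²/∫(u')² → 0), and α = 1 would force 0 ≥ (1−c)∫u², impossible since c < 1; so 1−α > 0. By the sharp Poincaré inequality on H^1_0 of an interval of length L, ∫(u')² ≥ (π/L)²∫u² with equality for the first sine mode sin(π(x−x₀)/L) (x₀ the left endpoint), so the inequality holds for all u iff (1−α)(π/L)² ≥ α − c, i.e. α ≤ ((π/L)² + c)/((π/L)² + 1) = (1 + c(L/π)²)/(1 + (L/π)²). With (π/L)² = π^2/9 and c = 1/4, the largest admissible constant is α = ((π/L)² + c)/((π/L)² + 1).
Simplifying, α = (9/4 + π^2)/(9 + π^2).


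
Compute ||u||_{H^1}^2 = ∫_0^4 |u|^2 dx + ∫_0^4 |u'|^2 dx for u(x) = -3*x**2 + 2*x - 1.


||u||_{H^1}^2 = 27788/15

The H^1 norm (squared) on an interval (0, L) is
  ||u||_{H^1}^2 = ∫_0^L u(x)^2 dx + ∫_0^L u'(x)^2 dx.
Compute u'(x) = 2 - 6*x.
Then u(x)^2 = 9*x**4 - 12*x**3 + 10*x**2 - 4*x + 1 and u'(x)^2 = 36*x**2 - 24*x + 4.
Integrate each monomial from 0 to 4 using ∫_0^4 c·x^n dx = c·4^(n+1)/(n+1):
  ∫_0^4 u(x)^2 dx = ∫_0^4 (9*x^4 - 12*x^3 + 10*x^2 - 4*x + 1) dx. Term by term:
    ∫_0^4 9*x^4 dx = 9216/5;  ∫_0^4 -12*x^3 dx = -768;  ∫_0^4 10*x^2 dx = 640/3;
    ∫_0^4 -4*x dx = -32;  ∫_0^4 1 dx = 4.
  Sum: 9216/5 − 768 + 640/3 − 32 + 4 = 18908/15.
  ∫_0^4 u'(x)^2 dx = ∫_0^4 (36*x^2 - 24*x + 4) dx. Term by term:
    ∫_0^4 36*x^2 dx = 768;  ∫_0^4 -24*x dx = -192;  ∫_0^4 4 dx = 16.
  Sum: 768 − 192 + 16 = 592.
Adding: ||u||_{H^1}^2 = 18908/15 + 592 = 27788/15.


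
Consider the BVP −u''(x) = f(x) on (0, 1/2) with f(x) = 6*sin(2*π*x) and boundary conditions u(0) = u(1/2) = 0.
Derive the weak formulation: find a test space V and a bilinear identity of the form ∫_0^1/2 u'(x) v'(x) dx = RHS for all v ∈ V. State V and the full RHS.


V = H^1_0(0, 1/2) (so v(0) = v(1/2) = 0); weak form: ∫_0^1/2 u'v' dx = ∫_0^1/2 (6*sin(2*π*x)) v dx for all v ∈ V.

Multiply both sides by a test function v and integrate from 0 to 1/2:
  ∫_0^1/2 −u''(x) v(x) dx = ∫_0^1/2 f(x) v(x) dx.
Integrate the LHS by parts once:
  ∫_0^1/2 −u'' v dx = −[u'(x) v(x)]_0^1/2 + ∫_0^1/2 u'(x) v'(x) dx.
Thus ∫_0^1/2 u'(x) v'(x) dx = ∫_0^1/2 f(x) v(x) dx + [u'(x) v(x)]_0^1/2.
Choose V so that boundary terms are either known or forced to vanish.
u is Dirichlet: u(0) = u(1/2) = 0. Let V = H^1_0(0, 1/2); then v(0) = v(1/2) = 0, and [u' v]_0^1/2 = 0.
Weak formulation: find u (satisfying any essential BC) such that ∫_0^1/2 u'(x) v'(x) dx = ∫_0^1/2 f v dx for all v ∈ V.
Substituting f(x) = 6*sin(2*π*x), the right-hand side is ∫_0^1/2 (6*sin(2*π*x)) v dx.


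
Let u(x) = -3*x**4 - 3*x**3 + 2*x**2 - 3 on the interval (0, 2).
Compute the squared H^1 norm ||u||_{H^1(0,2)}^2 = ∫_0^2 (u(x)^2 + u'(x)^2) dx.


||u||_{H^1}^2 = 598474/105

The H^1 norm (squared) on an interval (0, L) is
  ||u||_{H^1}^2 = ∫_0^L u(x)^2 dx + ∫_0^L u'(x)^2 dx.
Compute u'(x) = -12*x**3 - 9*x**2 + 4*x.
Then u(x)^2 = 9*x**8 + 18*x**7 - 3*x**6 - 12*x**5 + 22*x**4 + 18*x**3 - 12*x**2 + 9 and u'(x)^2 = 144*x**6 + 216*x**5 - 15*x**4 - 72*x**3 + 16*x**2.
Integrate each monomial from 0 to 2 using ∫_0^2 c·x^n dx = c·2^(n+1)/(n+1):
  ∫_0^2 u(x)^2 dx = ∫_0^2 (9*x^8 + 18*x^7 - 3*x^6 - 12*x^5 + 22*x^4 + 18*x^3 - 12*x^2 + 9) dx. Term by term:
    ∫_0^2 9*x^8 dx = 512;  ∫_0^2 18*x^7 dx = 576;  ∫_0^2 -3*x^6 dx = -384/7;
    ∫_0^2 -12*x^5 dx = -128;  ∫_0^2 22*x^4 dx = 704/5;  ∫_0^2 18*x^3 dx = 72;
    ∫_0^2 -12*x^2 dx = -32;  ∫_0^2 9 dx = 18.
  Sum: 512 + 576 − 384/7 − 128 + 704/5 + 72 − 32 + 18 = 38638/35.
  ∫_0^2 u'(x)^2 dx = ∫_0^2 (144*x^6 + 216*x^5 - 15*x^4 - 72*x^3 + 16*x^2) dx. Term by term:
    ∫_0^2 144*x^6 dx = 18432/7;  ∫_0^2 216*x^5 dx = 2304;  ∫_0^2 -15*x^4 dx = -96;
    ∫_0^2 -72*x^3 dx = -288;  ∫_0^2 16*x^2 dx = 128/3.
  Sum: 18432/7 + 2304 − 96 − 288 + 128/3 = 96512/21.
Adding: ||u||_{H^1}^2 = 38638/35 + 96512/21 = 598474/105.


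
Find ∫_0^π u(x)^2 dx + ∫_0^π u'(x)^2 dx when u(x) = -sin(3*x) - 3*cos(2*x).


||u||_{H^1(0,π)}^2 = 36 + 55*π/2

u'(x) = 6*sin(2*x) - 3*cos(3*x).
Expand u² and (u')² and integrate term by term on (0, π), using: for integers n ≥ 1, ∫_0^π sin²(nx) dx = ∫_0^π cos²(nx) dx = π/2; for n ≠ n', ∫_0^π sin(nx)sin(n'x) dx = ∫_0^π cos(nx)cos(n'x) dx = 0; and by product-to-sum, ∫_0^π sin(nx)cos(n'x) dx = ½∫_0^π [sin((n+n')x) + sin((n−n')x)] dx, which is 0 when n+n' is even and 2n/(n²−n'²) when n+n' is odd (it need not vanish on (0, π)).
  u² squared terms: (-1)²·∫sin(3x)² dx = 1·π/2 = π/2;  (-3)²·∫cos(2x)² dx = 9·π/2 = 9*π/2.
  u² cross terms: 2·(-1)·(-3)·∫sin(3x)·cos(2x) dx = 6·(6/5) = 36/5.
  So ∫_0^π u² dx = π/2 + 9*π/2 + 36/5 = 36/5 + 5*π.
  (u')² squared terms: (-3)²·∫cos(3x)² dx = 9·π/2 = 9*π/2;  (6)²·∫sin(2x)² dx = 36·π/2 = 18*π.
  (u')² cross terms: 2·(-3)·(6)·∫cos(3x)·sin(2x) dx = -36·(-4/5) = 144/5.
  So ∫_0^π (u')² dx = 9*π/2 + 18*π + 144/5 = 144/5 + 45*π/2.
||u||_{H^1}^2 = (36/5 + 5*π) + (144/5 + 45*π/2) = 36 + 55*π/2.


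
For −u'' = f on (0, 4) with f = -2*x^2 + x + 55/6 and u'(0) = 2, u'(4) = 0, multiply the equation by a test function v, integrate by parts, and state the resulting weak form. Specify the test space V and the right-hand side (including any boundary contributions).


V = H^1(0, 4) (v unrestricted at boundary; u is determined up to an additive constant); weak form: ∫_0^4 u'v' dx = ∫_0^4 (-2*x^2 + x + 55/6) v dx − 2·v(0) for all v ∈ V.

Multiply both sides by a test function v and integrate from 0 to 4:
  ∫_0^4 −u''(x) v(x) dx = ∫_0^4 f(x) v(x) dx.
Integrate the LHS by parts once:
  ∫_0^4 −u'' v dx = −[u'(x) v(x)]_0^4 + ∫_0^4 u'(x) v'(x) dx.
Thus ∫_0^4 u'(x) v'(x) dx = ∫_0^4 f(x) v(x) dx + [u'(x) v(x)]_0^4.
Choose V so that boundary terms are either known or forced to vanish.
u has inhomogeneous Neumann u'(0) = 2, u'(4) = 0. [u' v]_0^4 = (0)·v(4) − (2)·v(0) = − 2·v(0). Take V = H^1(0, 4); boundary term becomes part of RHS.
Weak formulation: find u (satisfying any essential BC) such that ∫_0^4 u'(x) v'(x) dx = ∫_0^4 f v dx − 2·v(0) for all v ∈ V (Neumann data are natural BCs: they enter the RHS as boundary terms).
Substituting f(x) = -2*x^2 + x + 55/6, the right-hand side is ∫_0^4 (-2*x^2 + x + 55/6) v dx − 2·v(0).
Compatibility check (pure Neumann): taking v ≡ 1 ∈ V gives 0 = ∫_0^4 f dx + (0) − (2), i.e. ∫_0^4 f dx must equal u'(0) − u'(4) = 2. Indeed ∫_0^4 (-2*x^2 + x + 55/6) dx = 2, so the data are compatible. The solution is then unique only up to an additive constant (fix it e.g. by requiring ∫_0^4 u dx = 0).


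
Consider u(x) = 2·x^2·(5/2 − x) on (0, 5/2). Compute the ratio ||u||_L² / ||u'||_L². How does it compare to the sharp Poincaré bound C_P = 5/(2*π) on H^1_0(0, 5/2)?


||u||_L² / ||u'||_L² = 5*sqrt(14)/28 < C_P = 5/(2*π).

u(x) = 2·x^2·(5/2 − x), so u'(x) = 2*x*(5 - 3*x).
u(x) = 2·x^2·(5/2 − x) vanishes at x = 0 and x = 5/2, so u ∈ H^1_0(0, 5/2). Differentiate via the product rule and integrate the resulting polynomials term by term.
  ∫_0^5/2 u² dx = ∫_0^5/2 (4*x^6 - 20*x^5 + 25*x^4) dx. Term by term:
    ∫_0^5/2 4*x^6 dx = 78125/224;  ∫_0^5/2 -20*x^5 dx = -78125/96;  ∫_0^5/2 25*x^4 dx = 15625/32.
  Sum: 78125/224 − 78125/96 + 15625/32 = 15625/672.
  ∫_0^5/2 (u')² dx = ∫_0^5/2 (36*x^4 - 120*x^3 + 100*x^2) dx. Term by term:
    ∫_0^5/2 36*x^4 dx = 5625/8;  ∫_0^5/2 -120*x^3 dx = -9375/8;  ∫_0^5/2 100*x^2 dx = 3125/6.
  Sum: 5625/8 − 9375/8 + 3125/6 = 625/12.
∫_0^5/2 u² dx = 15625/672, so ||u||_L² = 125*sqrt(42)/168.
∫_0^5/2 (u')² dx = 625/12, so ||u'||_L² = 25*sqrt(3)/6.
Ratio ||u||_L² / ||u'||_L² = 5*sqrt(14)/28.
Sharp Poincaré constant on H^1_0(0, 5/2) is C_P = L/π = 5/(2*π), achieved by sin(2*π/5·x).
A polynomial bump cannot attain the sharp Poincaré constant (only the first sine eigenfunction does), so the ratio is strictly less than C_P, consistent with ||u||_L² ≤ C_P ||u'||_L².


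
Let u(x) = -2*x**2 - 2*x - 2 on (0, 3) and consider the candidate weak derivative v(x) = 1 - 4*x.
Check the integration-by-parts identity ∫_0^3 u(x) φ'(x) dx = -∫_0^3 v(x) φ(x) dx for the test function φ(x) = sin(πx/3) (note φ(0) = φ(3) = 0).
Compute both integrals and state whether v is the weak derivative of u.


LHS = 48/π, RHS = 30/π. No, v is not the weak derivative of u.

u(x) = -2*x**2 - 2*x - 2, classical derivative u'(x) = -4*x - 2.
φ(x) = sin(πx/3), so φ'(x) = π*cos(π*x/3)/3.
Note φ(0) = φ(3) = 0, so the boundary term u·φ vanishes.
LHS = ∫_0^3 u(x) φ'(x) dx = ∫_0^3 (-2*π*x^2*cos(π*x/3)/3 - 2*π*x*cos(π*x/3)/3 - 2*π*cos(π*x/3)/3) dx. Term by term:
  ∫_0^3 -2*π*cos(π*x/3)/3 dx = 0;  ∫_0^3 -2*π*x*cos(π*x/3)/3 dx = 12/π;  ∫_0^3 -2*π*x^2*cos(π*x/3)/3 dx = 36/π.
Sum: 0 + 12/π + 36/π = 48/π.
So LHS = 48/π.
∫_0^3 v(x) φ(x) dx = ∫_0^3 (-4*x*sin(π*x/3) + sin(π*x/3)) dx. Term by term:
  ∫_0^3 -4*x*sin(π*x/3) dx = -36/π;  ∫_0^3 sin(π*x/3) dx = 6/π.
Sum: -36/π + 6/π = -30/π.
So RHS = -∫_0^3 v(x) φ(x) dx = 30/π.
LHS − RHS = 18/π ≠ 0, so the identity fails.
(For a valid weak derivative the identity must hold for EVERY test function, in particular this one. The failure shows v is NOT the weak derivative of u.)
Correct weak derivative would be u'(x) = -4*x - 2.


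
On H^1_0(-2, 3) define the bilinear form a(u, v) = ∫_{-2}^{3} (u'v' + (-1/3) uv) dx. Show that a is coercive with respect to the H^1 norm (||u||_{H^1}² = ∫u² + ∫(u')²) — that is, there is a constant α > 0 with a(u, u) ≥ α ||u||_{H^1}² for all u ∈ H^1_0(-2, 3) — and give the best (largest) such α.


α = (-25/3 + π^2)/(π^2 + 25)

Coercivity of a(·,·) on H^1_0(-2, 3) means a(u, u) ≥ α ||u||_{H^1}² for every u ∈ H^1_0.
The interval has length L = 5, and Poincaré/coercivity depend only on L. Here a(u, u) = ∫(u')² + (-1/3)·∫u².
Here c = -1/3 < 0 with |c| < (π/L)² = π^2/25, so coercivity still holds. The condition a(u,u) ≥ α||u||_{H^1}² reads (1−α)∫(u')² ≥ (α−c)∫u². Any admissible α is ≤ 1 (rapidly oscillating u have ∫u²/∫(u')² → 0), and α = 1 would force 0 ≥ (1−c)∫u², impossible since c < 1; so 1−α > 0. By the sharp Poincaré inequality on H^1_0 of an interval of length L, ∫(u')² ≥ (π/L)²∫u² with equality for the first sine mode sin(π(x−x₀)/L) (x₀ the left endpoint), so the inequality holds for all u iff (1−α)(π/L)² ≥ α − c, i.e. α ≤ ((π/L)² + c)/((π/L)² + 1) = (1 + c(L/π)²)/(1 + (L/π)²). (Direct route, valid since c ≤ 0: Poincaré gives c∫u² ≥ c(L/π)²∫(u')², so a(u,u) ≥ (1 + c(L/π)²)∫(u')², while ||u||_{H^1}² ≤ (1 + (L/π)²)∫(u')²; dividing yields the same α.) With (π/L)² = π^2/25 and c = -1/3, the largest admissible constant is α = ((π/L)² + c)/((π/L)² + 1).
Simplifying, α = (-25/3 + π^2)/(π^2 + 25).


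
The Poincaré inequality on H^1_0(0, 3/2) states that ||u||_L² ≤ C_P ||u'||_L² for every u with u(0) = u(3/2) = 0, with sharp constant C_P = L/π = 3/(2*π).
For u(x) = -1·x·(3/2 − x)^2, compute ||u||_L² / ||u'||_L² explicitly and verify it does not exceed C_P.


||u||_L² / ||u'||_L² = 3*sqrt(14)/28 < C_P = 3/(2*π).

u(x) = -1·x·(3/2 − x)^2, so u'(x) = -3*x^2 + 6*x - 9/4.
u(x) = -1·x·(3/2 − x)^2 vanishes at x = 0 and x = 3/2, so u ∈ H^1_0(0, 3/2). Differentiate via the product rule and integrate the resulting polynomials term by term.
  ∫_0^3/2 u² dx = ∫_0^3/2 (x^6 - 6*x^5 + 27*x^4/2 - 27*x^3/2 + 81*x^2/16) dx. Term by term:
    ∫_0^3/2 x^6 dx = 2187/896;  ∫_0^3/2 -6*x^5 dx = -729/64;  ∫_0^3/2 27*x^4/2 dx = 6561/320;
    ∫_0^3/2 -27*x^3/2 dx = -2187/128;  ∫_0^3/2 81*x^2/16 dx = 729/128.
  Sum: 2187/896 − 729/64 + 6561/320 − 2187/128 + 729/128 = 729/4480.
  ∫_0^3/2 (u')² dx = ∫_0^3/2 (9*x^4 - 36*x^3 + 99*x^2/2 - 27*x + 81/16) dx. Term by term:
    ∫_0^3/2 9*x^4 dx = 2187/160;  ∫_0^3/2 -36*x^3 dx = -729/16;  ∫_0^3/2 99*x^2/2 dx = 891/16;
    ∫_0^3/2 -27*x dx = -243/8;  ∫_0^3/2 81/16 dx = 243/32.
  Sum: 2187/160 − 729/16 + 891/16 − 243/8 + 243/32 = 81/80.
∫_0^3/2 u² dx = 729/4480, so ||u||_L² = 27*sqrt(70)/560.
∫_0^3/2 (u')² dx = 81/80, so ||u'||_L² = 9*sqrt(5)/20.
Ratio ||u||_L² / ||u'||_L² = 3*sqrt(14)/28.
Sharp Poincaré constant on H^1_0(0, 3/2) is C_P = L/π = 3/(2*π), achieved by sin(2*π/3·x).
A polynomial bump cannot attain the sharp Poincaré constant (only the first sine eigenfunction does), so the ratio is strictly less than C_P, consistent with ||u||_L² ≤ C_P ||u'||_L².


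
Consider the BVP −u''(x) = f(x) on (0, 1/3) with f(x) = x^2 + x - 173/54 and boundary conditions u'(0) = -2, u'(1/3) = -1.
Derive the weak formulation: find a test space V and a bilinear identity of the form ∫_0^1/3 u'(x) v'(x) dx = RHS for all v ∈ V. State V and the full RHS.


V = H^1(0, 1/3) (v unrestricted at boundary; u is determined up to an additive constant); weak form: ∫_0^1/3 u'v' dx = ∫_0^1/3 (x^2 + x - 173/54) v dx − v(1/3) + 2·v(0) for all v ∈ V.

Multiply both sides by a test function v and integrate from 0 to 1/3:
  ∫_0^1/3 −u''(x) v(x) dx = ∫_0^1/3 f(x) v(x) dx.
Integrate the LHS by parts once:
  ∫_0^1/3 −u'' v dx = −[u'(x) v(x)]_0^1/3 + ∫_0^1/3 u'(x) v'(x) dx.
Thus ∫_0^1/3 u'(x) v'(x) dx = ∫_0^1/3 f(x) v(x) dx + [u'(x) v(x)]_0^1/3.
Choose V so that boundary terms are either known or forced to vanish.
u has inhomogeneous Neumann u'(0) = -2, u'(1/3) = -1. [u' v]_0^1/3 = (-1)·v(1/3) − (-2)·v(0) = − v(1/3) + 2·v(0). Take V = H^1(0, 1/3); boundary term becomes part of RHS.
Weak formulation: find u (satisfying any essential BC) such that ∫_0^1/3 u'(x) v'(x) dx = ∫_0^1/3 f v dx − v(1/3) + 2·v(0) for all v ∈ V (Neumann data are natural BCs: they enter the RHS as boundary terms).
Substituting f(x) = x^2 + x - 173/54, the right-hand side is ∫_0^1/3 (x^2 + x - 173/54) v dx − v(1/3) + 2·v(0).
Compatibility check (pure Neumann): taking v ≡ 1 ∈ V gives 0 = ∫_0^1/3 f dx + (-1) − (-2), i.e. ∫_0^1/3 f dx must equal u'(0) − u'(1/3) = -1. Indeed ∫_0^1/3 (x^2 + x - 173/54) dx = -1, so the data are compatible. The solution is then unique only up to an additive constant (fix it e.g. by requiring ∫_0^1/3 u dx = 0).


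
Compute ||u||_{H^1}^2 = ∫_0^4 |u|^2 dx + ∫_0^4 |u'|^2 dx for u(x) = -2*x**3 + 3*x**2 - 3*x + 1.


||u||_{H^1}^2 = 293576/35

The H^1 norm (squared) on an interval (0, L) is
  ||u||_{H^1}^2 = ∫_0^L u(x)^2 dx + ∫_0^L u'(x)^2 dx.
Compute u'(x) = -6*x**2 + 6*x - 3.
Then u(x)^2 = 4*x**6 - 12*x**5 + 21*x**4 - 22*x**3 + 15*x**2 - 6*x + 1 and u'(x)^2 = 36*x**4 - 72*x**3 + 72*x**2 - 36*x + 9.
Integrate each monomial from 0 to 4 using ∫_0^4 c·x^n dx = c·4^(n+1)/(n+1):
  ∫_0^4 u(x)^2 dx = ∫_0^4 (4*x^6 - 12*x^5 + 21*x^4 - 22*x^3 + 15*x^2 - 6*x + 1) dx. Term by term:
    ∫_0^4 4*x^6 dx = 65536/7;  ∫_0^4 -12*x^5 dx = -8192;  ∫_0^4 21*x^4 dx = 21504/5;
    ∫_0^4 -22*x^3 dx = -1408;  ∫_0^4 15*x^2 dx = 320;  ∫_0^4 -6*x dx = -48;
    ∫_0^4 1 dx = 4.
  Sum: 65536/7 − 8192 + 21504/5 − 1408 + 320 − 48 + 4 = 151868/35.
  ∫_0^4 u'(x)^2 dx = ∫_0^4 (36*x^4 - 72*x^3 + 72*x^2 - 36*x + 9) dx. Term by term:
    ∫_0^4 36*x^4 dx = 36864/5;  ∫_0^4 -72*x^3 dx = -4608;  ∫_0^4 72*x^2 dx = 1536;
    ∫_0^4 -36*x dx = -288;  ∫_0^4 9 dx = 36.
  Sum: 36864/5 − 4608 + 1536 − 288 + 36 = 20244/5.
Adding: ||u||_{H^1}^2 = 151868/35 + 20244/5 = 293576/35.


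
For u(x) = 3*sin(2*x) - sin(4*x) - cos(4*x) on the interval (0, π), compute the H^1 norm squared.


||u||_{H^1(0,π)}^2 = 79*π/2

u'(x) = 4*sin(4*x) + 6*cos(2*x) - 4*cos(4*x).
Expand u² and (u')² and integrate term by term on (0, π), using: for integers n ≥ 1, ∫_0^π sin²(nx) dx = ∫_0^π cos²(nx) dx = π/2; for n ≠ n', ∫_0^π sin(nx)sin(n'x) dx = ∫_0^π cos(nx)cos(n'x) dx = 0; and by product-to-sum, ∫_0^π sin(nx)cos(n'x) dx = ½∫_0^π [sin((n+n')x) + sin((n−n')x)] dx, which is 0 when n+n' is even and 2n/(n²−n'²) when n+n' is odd (it need not vanish on (0, π)).
  u² squared terms: (-1)²·∫cos(4x)² dx = 1·π/2 = π/2;  (-1)²·∫sin(4x)² dx = 1·π/2 = π/2;  (3)²·∫sin(2x)² dx = 9·π/2 = 9*π/2.
  u² cross terms: 2·(-1)·(-1)·∫cos(4x)·sin(4x) dx = 2·(0) = 0;  2·(-1)·(3)·∫cos(4x)·sin(2x) dx = -6·(0) = 0;  2·(-1)·(3)·∫sin(4x)·sin(2x) dx = -6·(0) = 0.
  So ∫_0^π u² dx = π/2 + π/2 + 9*π/2 + 0 + 0 + 0 = 11*π/2.
  (u')² squared terms: (-4)²·∫cos(4x)² dx = 16·π/2 = 8*π;  (4)²·∫sin(4x)² dx = 16·π/2 = 8*π;  (6)²·∫cos(2x)² dx = 36·π/2 = 18*π.
  (u')² cross terms: 2·(-4)·(4)·∫cos(4x)·sin(4x) dx = -32·(0) = 0;  2·(-4)·(6)·∫cos(4x)·cos(2x) dx = -48·(0) = 0;  2·(4)·(6)·∫sin(4x)·cos(2x) dx = 48·(0) = 0.
  So ∫_0^π (u')² dx = 8*π + 8*π + 18*π + 0 + 0 + 0 = 34*π.
||u||_{H^1}^2 = (11*π/2) + (34*π) = 79*π/2.


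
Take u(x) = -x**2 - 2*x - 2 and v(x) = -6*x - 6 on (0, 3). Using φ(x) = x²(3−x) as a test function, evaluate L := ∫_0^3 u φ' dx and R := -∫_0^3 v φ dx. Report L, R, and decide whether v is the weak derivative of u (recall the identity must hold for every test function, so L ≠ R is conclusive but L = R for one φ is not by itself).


LHS = 189/5, RHS = 567/5. No, v is not the weak derivative of u.

u(x) = -x**2 - 2*x - 2, classical derivative u'(x) = -2*x - 2.
φ(x) = x²(3−x), so φ'(x) = 3*x*(2 - x).
Note φ(0) = φ(3) = 0, so the boundary term u·φ vanishes.
LHS = ∫_0^3 u(x) φ'(x) dx = ∫_0^3 (3*x^4 - 6*x^2 - 12*x) dx. Term by term:
  ∫_0^3 3*x^4 dx = 729/5;  ∫_0^3 -6*x^2 dx = -54;  ∫_0^3 -12*x dx = -54.
Sum: 729/5 − 54 − 54 = 189/5.
So LHS = 189/5.
∫_0^3 v(x) φ(x) dx = ∫_0^3 (6*x^4 - 12*x^3 - 18*x^2) dx. Term by term:
  ∫_0^3 6*x^4 dx = 1458/5;  ∫_0^3 -12*x^3 dx = -243;  ∫_0^3 -18*x^2 dx = -162.
Sum: 1458/5 − 243 − 162 = -567/5.
So RHS = -∫_0^3 v(x) φ(x) dx = 567/5.
LHS − RHS = -378/5 ≠ 0, so the identity fails.
(For a valid weak derivative the identity must hold for EVERY test function, in particular this one. The failure shows v is NOT the weak derivative of u.)
Correct weak derivative would be u'(x) = -2*x - 2.


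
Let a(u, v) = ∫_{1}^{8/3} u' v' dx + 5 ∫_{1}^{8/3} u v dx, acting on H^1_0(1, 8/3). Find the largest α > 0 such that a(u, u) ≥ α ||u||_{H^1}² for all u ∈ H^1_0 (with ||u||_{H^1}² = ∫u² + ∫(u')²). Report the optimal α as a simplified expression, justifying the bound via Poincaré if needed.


α = 1

Coercivity of a(·,·) on H^1_0(1, 8/3) means a(u, u) ≥ α ||u||_{H^1}² for every u ∈ H^1_0.
The interval has length L = 5/3, and Poincaré/coercivity depend only on L. Here a(u, u) = ∫(u')² + (5)·∫u².
Here c = 5 ≥ 1, so a(u,u) = ∫(u')² + c∫u² ≥ ∫(u')² + ∫u² = ||u||_{H^1}², i.e. α = 1 works. No larger α is possible: a(u,u) ≥ α||u||_{H^1}² means (1−α)∫(u')² ≥ (α−c)∫u², and for the modes u_n = sin(nπ(x−x₀)/L) (x₀ the left endpoint) one has ∫u_n²/∫(u_n')² = (L/(nπ))² → 0, so a(u_n,u_n)/||u_n||_{H^1}² → 1. Hence the optimal constant is α = 1.
Therefore α = 1.


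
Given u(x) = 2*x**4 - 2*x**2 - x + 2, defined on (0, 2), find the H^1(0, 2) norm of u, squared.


||u||_{H^1}^2 = 39154/45

The H^1 norm (squared) on an interval (0, L) is
  ||u||_{H^1}^2 = ∫_0^L u(x)^2 dx + ∫_0^L u'(x)^2 dx.
Compute u'(x) = 8*x**3 - 4*x - 1.
Then u(x)^2 = 4*x**8 - 8*x**6 - 4*x**5 + 12*x**4 + 4*x**3 - 7*x**2 - 4*x + 4 and u'(x)^2 = 64*x**6 - 64*x**4 - 16*x**3 + 16*x**2 + 8*x + 1.
Integrate each monomial from 0 to 2 using ∫_0^2 c·x^n dx = c·2^(n+1)/(n+1):
  ∫_0^2 u(x)^2 dx = ∫_0^2 (4*x^8 - 8*x^6 - 4*x^5 + 12*x^4 + 4*x^3 - 7*x^2 - 4*x + 4) dx. Term by term:
    ∫_0^2 4*x^8 dx = 2048/9;  ∫_0^2 -8*x^6 dx = -1024/7;  ∫_0^2 -4*x^5 dx = -128/3;
    ∫_0^2 12*x^4 dx = 384/5;  ∫_0^2 4*x^3 dx = 16;  ∫_0^2 -7*x^2 dx = -56/3;
    ∫_0^2 -4*x dx = -8;  ∫_0^2 4 dx = 8.
  Sum: 2048/9 − 1024/7 − 128/3 + 384/5 + 16 − 56/3 − 8 + 8 = 35512/315.
  ∫_0^2 u'(x)^2 dx = ∫_0^2 (64*x^6 - 64*x^4 - 16*x^3 + 16*x^2 + 8*x + 1) dx. Term by term:
    ∫_0^2 64*x^6 dx = 8192/7;  ∫_0^2 -64*x^4 dx = -2048/5;  ∫_0^2 -16*x^3 dx = -64;
    ∫_0^2 16*x^2 dx = 128/3;  ∫_0^2 8*x dx = 16;  ∫_0^2 1 dx = 2.
  Sum: 8192/7 − 2048/5 − 64 + 128/3 + 16 + 2 = 79522/105.
Adding: ||u||_{H^1}^2 = 35512/315 + 79522/105 = 39154/45.


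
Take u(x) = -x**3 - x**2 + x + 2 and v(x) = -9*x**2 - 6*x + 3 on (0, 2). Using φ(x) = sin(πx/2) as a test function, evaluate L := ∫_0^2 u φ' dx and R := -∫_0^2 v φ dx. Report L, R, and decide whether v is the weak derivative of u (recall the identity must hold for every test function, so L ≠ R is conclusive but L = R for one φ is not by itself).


LHS = -96/π^3 + 28/π, RHS = -288/π^3 + 84/π. No, v is not the weak derivative of u.

u(x) = -x**3 - x**2 + x + 2, classical derivative u'(x) = -3*x**2 - 2*x + 1.
φ(x) = sin(πx/2), so φ'(x) = π*cos(π*x/2)/2.
Note φ(0) = φ(2) = 0, so the boundary term u·φ vanishes.
LHS = ∫_0^2 u(x) φ'(x) dx = ∫_0^2 (-π*x^3*cos(π*x/2)/2 - π*x^2*cos(π*x/2)/2 + π*x*cos(π*x/2)/2 + π*cos(π*x/2)) dx. Term by term:
  ∫_0^2 π*cos(π*x/2) dx = 0;  ∫_0^2 π*x*cos(π*x/2)/2 dx = -4/π;  ∫_0^2 -π*x^2*cos(π*x/2)/2 dx = 8/π;
  ∫_0^2 -π*x^3*cos(π*x/2)/2 dx = -96/π^3 + 24/π.
Sum: 0 − 4/π + 8/π + -96/π^3 + 24/π = -96/π^3 + 28/π.
So LHS = -96/π^3 + 28/π.
∫_0^2 v(x) φ(x) dx = ∫_0^2 (-9*x^2*sin(π*x/2) - 6*x*sin(π*x/2) + 3*sin(π*x/2)) dx. Term by term:
  ∫_0^2 3*sin(π*x/2) dx = 12/π;  ∫_0^2 -9*x^2*sin(π*x/2) dx = -72/π + 288/π^3;  ∫_0^2 -6*x*sin(π*x/2) dx = -24/π.
Sum: 12/π + -72/π + 288/π^3 − 24/π = -84/π + 288/π^3.
So RHS = -∫_0^2 v(x) φ(x) dx = -288/π^3 + 84/π.
LHS − RHS = -56/π + 192/π^3 ≠ 0, so the identity fails.
(For a valid weak derivative the identity must hold for EVERY test function, in particular this one. The failure shows v is NOT the weak derivative of u.)
Correct weak derivative would be u'(x) = -3*x**2 - 2*x + 1.


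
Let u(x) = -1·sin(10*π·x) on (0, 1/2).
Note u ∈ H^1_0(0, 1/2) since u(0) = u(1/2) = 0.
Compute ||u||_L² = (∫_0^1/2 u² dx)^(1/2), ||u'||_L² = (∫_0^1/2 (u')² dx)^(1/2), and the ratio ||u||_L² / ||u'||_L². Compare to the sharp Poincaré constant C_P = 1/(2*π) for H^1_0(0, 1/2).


||u||_L² / ||u'||_L² = 1/(10*π) < C_P = 1/(2*π).

u(x) = -1·sin(10*π·x), so u'(x) = -10*π*cos(10*π*x).
Writing u(x) = A·sin(kπx/L) with A = -1 and k = 5, use ∫_0^L sin²(kπx/L) dx = L/2 and ∫_0^L cos²(kπx/L) dx = L/2.
u² = 1·sin²(10*π·x) and (u')² = 100*π^2·cos²(10*π·x), and each of sin², cos² integrates to L/2 = 1/4 over (0, 1/2).
∫_0^1/2 u² dx = 1/4, so ||u||_L² = 1/2.
∫_0^1/2 (u')² dx = 25*π^2, so ||u'||_L² = 5*π.
Ratio ||u||_L² / ||u'||_L² = 1/(10*π).
Sharp Poincaré constant on H^1_0(0, 1/2) is C_P = L/π = 1/(2*π), achieved by sin(2*π·x).
This is the k = 5 harmonic; the ratio L/(kπ) is strictly less than C_P = L/π, consistent with the sharp inequality ||u||_L² ≤ C_P ||u'||_L².


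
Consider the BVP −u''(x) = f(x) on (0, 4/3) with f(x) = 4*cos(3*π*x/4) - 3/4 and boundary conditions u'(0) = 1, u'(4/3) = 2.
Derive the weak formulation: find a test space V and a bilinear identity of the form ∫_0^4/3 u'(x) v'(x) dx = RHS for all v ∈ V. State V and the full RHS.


V = H^1(0, 4/3) (v unrestricted at boundary; u is determined up to an additive constant); weak form: ∫_0^4/3 u'v' dx = ∫_0^4/3 (4*cos(3*π*x/4) - 3/4) v dx + 2·v(4/3) − v(0) for all v ∈ V.

Multiply both sides by a test function v and integrate from 0 to 4/3:
  ∫_0^4/3 −u''(x) v(x) dx = ∫_0^4/3 f(x) v(x) dx.
Integrate the LHS by parts once:
  ∫_0^4/3 −u'' v dx = −[u'(x) v(x)]_0^4/3 + ∫_0^4/3 u'(x) v'(x) dx.
Thus ∫_0^4/3 u'(x) v'(x) dx = ∫_0^4/3 f(x) v(x) dx + [u'(x) v(x)]_0^4/3.
Choose V so that boundary terms are either known or forced to vanish.
u has inhomogeneous Neumann u'(0) = 1, u'(4/3) = 2. [u' v]_0^4/3 = (2)·v(4/3) − (1)·v(0) = 2·v(4/3) − v(0). Take V = H^1(0, 4/3); boundary term becomes part of RHS.
Weak formulation: find u (satisfying any essential BC) such that ∫_0^4/3 u'(x) v'(x) dx = ∫_0^4/3 f v dx + 2·v(4/3) − v(0) for all v ∈ V (Neumann data are natural BCs: they enter the RHS as boundary terms).
Substituting f(x) = 4*cos(3*π*x/4) - 3/4, the right-hand side is ∫_0^4/3 (4*cos(3*π*x/4) - 3/4) v dx + 2·v(4/3) − v(0).
Compatibility check (pure Neumann): taking v ≡ 1 ∈ V gives 0 = ∫_0^4/3 f dx + (2) − (1), i.e. ∫_0^4/3 f dx must equal u'(0) − u'(4/3) = -1. Indeed ∫_0^4/3 (4*cos(3*π*x/4) - 3/4) dx = -1, so the data are compatible. The solution is then unique only up to an additive constant (fix it e.g. by requiring ∫_0^4/3 u dx = 0).


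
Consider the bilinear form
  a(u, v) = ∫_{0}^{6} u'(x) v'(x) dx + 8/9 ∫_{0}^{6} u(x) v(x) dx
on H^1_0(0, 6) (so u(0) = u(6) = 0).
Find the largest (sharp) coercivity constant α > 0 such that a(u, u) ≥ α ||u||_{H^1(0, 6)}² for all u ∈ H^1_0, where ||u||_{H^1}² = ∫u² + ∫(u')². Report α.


α = (π^2 + 32)/(π^2 + 36)

Coercivity of a(·,·) on H^1_0(0, 6) means a(u, u) ≥ α ||u||_{H^1}² for every u ∈ H^1_0.
The interval has length L = 6, and Poincaré/coercivity depend only on L. Here a(u, u) = ∫(u')² + (8/9)·∫u².
Here 0 < c = 8/9 < 1. The condition a(u,u) ≥ α||u||_{H^1}² reads (1−α)∫(u')² ≥ (α−c)∫u². Any admissible α is ≤ 1 (rapidly oscillating u have ∫u²/∫(u')² → 0), and α = 1 would force 0 ≥ (1−c)∫u², impossible since c < 1; so 1−α > 0. By the sharp Poincaré inequality on H^1_0 of an interval of length L, ∫(u')² ≥ (π/L)²∫u² with equality for the first sine mode sin(π(x−x₀)/L) (x₀ the left endpoint), so the inequality holds for all u iff (1−α)(π/L)² ≥ α − c, i.e. α ≤ ((π/L)² + c)/((π/L)² + 1) = (1 + c(L/π)²)/(1 + (L/π)²). With (π/L)² = π^2/36 and c = 8/9, the largest admissible constant is α = ((π/L)² + c)/((π/L)² + 1).
Simplifying, α = (π^2 + 32)/(π^2 + 36).


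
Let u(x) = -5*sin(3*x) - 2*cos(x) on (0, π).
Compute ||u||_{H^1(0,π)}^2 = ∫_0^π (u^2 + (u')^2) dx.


||u||_{H^1(0,π)}^2 = 129*π

u'(x) = 2*sin(x) - 15*cos(3*x).
Expand u² and (u')² and integrate term by term on (0, π), using: for integers n ≥ 1, ∫_0^π sin²(nx) dx = ∫_0^π cos²(nx) dx = π/2; for n ≠ n', ∫_0^π sin(nx)sin(n'x) dx = ∫_0^π cos(nx)cos(n'x) dx = 0; and by product-to-sum, ∫_0^π sin(nx)cos(n'x) dx = ½∫_0^π [sin((n+n')x) + sin((n−n')x)] dx, which is 0 when n+n' is even and 2n/(n²−n'²) when n+n' is odd (it need not vanish on (0, π)).
  u² squared terms: (-5)²·∫sin(3x)² dx = 25·π/2 = 25*π/2;  (-2)²·∫cos(x)² dx = 4·π/2 = 2*π.
  u² cross terms: 2·(-5)·(-2)·∫sin(3x)·cos(x) dx = 20·(0) = 0.
  So ∫_0^π u² dx = 25*π/2 + 2*π + 0 = 29*π/2.
  (u')² squared terms: (-15)²·∫cos(3x)² dx = 225·π/2 = 225*π/2;  (2)²·∫sin(x)² dx = 4·π/2 = 2*π.
  (u')² cross terms: 2·(-15)·(2)·∫cos(3x)·sin(x) dx = -60·(0) = 0.
  So ∫_0^π (u')² dx = 225*π/2 + 2*π + 0 = 229*π/2.
||u||_{H^1}^2 = (29*π/2) + (229*π/2) = 129*π.


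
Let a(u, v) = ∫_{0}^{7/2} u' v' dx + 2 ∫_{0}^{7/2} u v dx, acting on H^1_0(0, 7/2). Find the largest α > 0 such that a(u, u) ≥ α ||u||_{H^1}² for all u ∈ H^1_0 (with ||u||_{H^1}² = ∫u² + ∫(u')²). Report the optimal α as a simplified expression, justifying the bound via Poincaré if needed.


α = 1

Coercivity of a(·,·) on H^1_0(0, 7/2) means a(u, u) ≥ α ||u||_{H^1}² for every u ∈ H^1_0.
The interval has length L = 7/2, and Poincaré/coercivity depend only on L. Here a(u, u) = ∫(u')² + (2)·∫u².
Here c = 2 ≥ 1, so a(u,u) = ∫(u')² + c∫u² ≥ ∫(u')² + ∫u² = ||u||_{H^1}², i.e. α = 1 works. No larger α is possible: a(u,u) ≥ α||u||_{H^1}² means (1−α)∫(u')² ≥ (α−c)∫u², and for the modes u_n = sin(nπ(x−x₀)/L) (x₀ the left endpoint) one has ∫u_n²/∫(u_n')² = (L/(nπ))² → 0, so a(u_n,u_n)/||u_n||_{H^1}² → 1. Hence the optimal constant is α = 1.
Therefore α = 1.


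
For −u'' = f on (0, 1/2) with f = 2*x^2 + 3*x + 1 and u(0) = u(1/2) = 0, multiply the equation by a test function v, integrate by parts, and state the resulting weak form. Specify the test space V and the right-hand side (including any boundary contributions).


V = H^1_0(0, 1/2) (so v(0) = v(1/2) = 0); weak form: ∫_0^1/2 u'v' dx = ∫_0^1/2 (2*x^2 + 3*x + 1) v dx for all v ∈ V.

Multiply both sides by a test function v and integrate from 0 to 1/2:
  ∫_0^1/2 −u''(x) v(x) dx = ∫_0^1/2 f(x) v(x) dx.
Integrate the LHS by parts once:
  ∫_0^1/2 −u'' v dx = −[u'(x) v(x)]_0^1/2 + ∫_0^1/2 u'(x) v'(x) dx.
Thus ∫_0^1/2 u'(x) v'(x) dx = ∫_0^1/2 f(x) v(x) dx + [u'(x) v(x)]_0^1/2.
Choose V so that boundary terms are either known or forced to vanish.
u is Dirichlet: u(0) = u(1/2) = 0. Let V = H^1_0(0, 1/2); then v(0) = v(1/2) = 0, and [u' v]_0^1/2 = 0.
Weak formulation: find u (satisfying any essential BC) such that ∫_0^1/2 u'(x) v'(x) dx = ∫_0^1/2 f v dx for all v ∈ V.
Substituting f(x) = 2*x^2 + 3*x + 1, the right-hand side is ∫_0^1/2 (2*x^2 + 3*x + 1) v dx.


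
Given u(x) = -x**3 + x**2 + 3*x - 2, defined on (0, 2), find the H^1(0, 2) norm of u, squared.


||u||_{H^1}^2 = 1738/105

The H^1 norm (squared) on an interval (0, L) is
  ||u||_{H^1}^2 = ∫_0^L u(x)^2 dx + ∫_0^L u'(x)^2 dx.
Compute u'(x) = -3*x**2 + 2*x + 3.
Then u(x)^2 = x**6 - 2*x**5 - 5*x**4 + 10*x**3 + 5*x**2 - 12*x + 4 and u'(x)^2 = 9*x**4 - 12*x**3 - 14*x**2 + 12*x + 9.
Integrate each monomial from 0 to 2 using ∫_0^2 c·x^n dx = c·2^(n+1)/(n+1):
  ∫_0^2 u(x)^2 dx = ∫_0^2 (x^6 - 2*x^5 - 5*x^4 + 10*x^3 + 5*x^2 - 12*x + 4) dx. Term by term:
    ∫_0^2 x^6 dx = 128/7;  ∫_0^2 -2*x^5 dx = -64/3;  ∫_0^2 -5*x^4 dx = -32;
    ∫_0^2 10*x^3 dx = 40;  ∫_0^2 5*x^2 dx = 40/3;  ∫_0^2 -12*x dx = -24;
    ∫_0^2 4 dx = 8.
  Sum: 128/7 − 64/3 − 32 + 40 + 40/3 − 24 + 8 = 16/7.
  ∫_0^2 u'(x)^2 dx = ∫_0^2 (9*x^4 - 12*x^3 - 14*x^2 + 12*x + 9) dx. Term by term:
    ∫_0^2 9*x^4 dx = 288/5;  ∫_0^2 -12*x^3 dx = -48;  ∫_0^2 -14*x^2 dx = -112/3;
    ∫_0^2 12*x dx = 24;  ∫_0^2 9 dx = 18.
  Sum: 288/5 − 48 − 112/3 + 24 + 18 = 214/15.
Adding: ||u||_{H^1}^2 = 16/7 + 214/15 = 1738/105.


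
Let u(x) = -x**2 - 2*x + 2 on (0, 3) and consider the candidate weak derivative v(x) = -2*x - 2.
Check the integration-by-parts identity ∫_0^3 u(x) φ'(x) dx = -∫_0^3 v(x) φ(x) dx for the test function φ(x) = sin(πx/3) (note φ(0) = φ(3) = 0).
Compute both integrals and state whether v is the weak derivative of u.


LHS = 30/π, RHS = 30/π. Yes, v = u' weakly.

u(x) = -x**2 - 2*x + 2, classical derivative u'(x) = -2*x - 2.
φ(x) = sin(πx/3), so φ'(x) = π*cos(π*x/3)/3.
Note φ(0) = φ(3) = 0, so the boundary term u·φ vanishes.
LHS = ∫_0^3 u(x) φ'(x) dx = ∫_0^3 (-π*x^2*cos(π*x/3)/3 - 2*π*x*cos(π*x/3)/3 + 2*π*cos(π*x/3)/3) dx. Term by term:
  ∫_0^3 2*π*cos(π*x/3)/3 dx = 0;  ∫_0^3 -2*π*x*cos(π*x/3)/3 dx = 12/π;  ∫_0^3 -π*x^2*cos(π*x/3)/3 dx = 18/π.
Sum: 0 + 12/π + 18/π = 30/π.
So LHS = 30/π.
∫_0^3 v(x) φ(x) dx = ∫_0^3 (-2*x*sin(π*x/3) - 2*sin(π*x/3)) dx. Term by term:
  ∫_0^3 -2*sin(π*x/3) dx = -12/π;  ∫_0^3 -2*x*sin(π*x/3) dx = -18/π.
Sum: -12/π − 18/π = -30/π.
So RHS = -∫_0^3 v(x) φ(x) dx = 30/π.
LHS = RHS, so the identity holds for this test φ.
Moreover u is smooth here and v(x) = u'(x) = -2*x - 2 pointwise, so the identity holds for every test function. Hence v is the weak derivative of u.


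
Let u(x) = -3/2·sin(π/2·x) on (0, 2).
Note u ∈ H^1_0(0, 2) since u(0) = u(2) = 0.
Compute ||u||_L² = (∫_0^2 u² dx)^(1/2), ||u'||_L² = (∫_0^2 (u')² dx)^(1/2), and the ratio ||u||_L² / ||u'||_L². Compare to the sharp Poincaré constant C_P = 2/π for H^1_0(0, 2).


||u||_L² / ||u'||_L² = 2/π = C_P.

u(x) = -3/2·sin(π/2·x), so u'(x) = -3*π*cos(π*x/2)/4.
Writing u(x) = A·sin(kπx/L) with A = -3/2 and k = 1, use ∫_0^L sin²(kπx/L) dx = L/2 and ∫_0^L cos²(kπx/L) dx = L/2.
u² = 9/4·sin²(π/2·x) and (u')² = 9*π^2/16·cos²(π/2·x), and each of sin², cos² integrates to L/2 = 1 over (0, 2).
∫_0^2 u² dx = 9/4, so ||u||_L² = 3/2.
∫_0^2 (u')² dx = 9*π^2/16, so ||u'||_L² = 3*π/4.
Ratio ||u||_L² / ||u'||_L² = 2/π.
Sharp Poincaré constant on H^1_0(0, 2) is C_P = L/π = 2/π, achieved by sin(π/2·x).
This is the k = 1 eigenfunction (up to amplitude), so the ratio equals the sharp Poincaré constant exactly.


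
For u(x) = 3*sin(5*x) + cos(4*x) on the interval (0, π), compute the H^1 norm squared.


||u||_{H^1(0,π)}^2 = 340/3 + 251*π/2

u'(x) = -4*sin(4*x) + 15*cos(5*x).
Expand u² and (u')² and integrate term by term on (0, π), using: for integers n ≥ 1, ∫_0^π sin²(nx) dx = ∫_0^π cos²(nx) dx = π/2; for n ≠ n', ∫_0^π sin(nx)sin(n'x) dx = ∫_0^π cos(nx)cos(n'x) dx = 0; and by product-to-sum, ∫_0^π sin(nx)cos(n'x) dx = ½∫_0^π [sin((n+n')x) + sin((n−n')x)] dx, which is 0 when n+n' is even and 2n/(n²−n'²) when n+n' is odd (it need not vanish on (0, π)).
  u² squared terms: (3)²·∫sin(5x)² dx = 9·π/2 = 9*π/2;  (1)²·∫cos(4x)² dx = 1·π/2 = π/2.
  u² cross terms: 2·(3)·(1)·∫sin(5x)·cos(4x) dx = 6·(10/9) = 20/3.
  So ∫_0^π u² dx = 9*π/2 + π/2 + 20/3 = 20/3 + 5*π.
  (u')² squared terms: (-4)²·∫sin(4x)² dx = 16·π/2 = 8*π;  (15)²·∫cos(5x)² dx = 225·π/2 = 225*π/2.
  (u')² cross terms: 2·(-4)·(15)·∫sin(4x)·cos(5x) dx = -120·(-8/9) = 320/3.
  So ∫_0^π (u')² dx = 8*π + 225*π/2 + 320/3 = 320/3 + 241*π/2.
||u||_{H^1}^2 = (20/3 + 5*π) + (320/3 + 241*π/2) = 340/3 + 251*π/2.


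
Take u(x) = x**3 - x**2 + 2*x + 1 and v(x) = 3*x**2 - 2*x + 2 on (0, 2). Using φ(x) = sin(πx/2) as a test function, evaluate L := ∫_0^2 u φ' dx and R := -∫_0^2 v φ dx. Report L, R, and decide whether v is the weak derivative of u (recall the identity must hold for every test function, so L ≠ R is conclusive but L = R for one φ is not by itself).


LHS = -24/π + 96/π^3, RHS = -24/π + 96/π^3. Yes, v = u' weakly.

u(x) = x**3 - x**2 + 2*x + 1, classical derivative u'(x) = 3*x**2 - 2*x + 2.
φ(x) = sin(πx/2), so φ'(x) = π*cos(π*x/2)/2.
Note φ(0) = φ(2) = 0, so the boundary term u·φ vanishes.
LHS = ∫_0^2 u(x) φ'(x) dx = ∫_0^2 (π*x^3*cos(π*x/2)/2 - π*x^2*cos(π*x/2)/2 + π*x*cos(π*x/2) + π*cos(π*x/2)/2) dx. Term by term:
  ∫_0^2 π*cos(π*x/2)/2 dx = 0;  ∫_0^2 π*x*cos(π*x/2) dx = -8/π;  ∫_0^2 π*x^3*cos(π*x/2)/2 dx = -24/π + 96/π^3;
  ∫_0^2 -π*x^2*cos(π*x/2)/2 dx = 8/π.
Sum: 0 − 8/π + -24/π + 96/π^3 + 8/π = -24/π + 96/π^3.
So LHS = -24/π + 96/π^3.
∫_0^2 v(x) φ(x) dx = ∫_0^2 (3*x^2*sin(π*x/2) - 2*x*sin(π*x/2) + 2*sin(π*x/2)) dx. Term by term:
  ∫_0^2 2*sin(π*x/2) dx = 8/π;  ∫_0^2 -2*x*sin(π*x/2) dx = -8/π;  ∫_0^2 3*x^2*sin(π*x/2) dx = -96/π^3 + 24/π.
Sum: 8/π − 8/π + -96/π^3 + 24/π = -96/π^3 + 24/π.
So RHS = -∫_0^2 v(x) φ(x) dx = -24/π + 96/π^3.
LHS = RHS, so the identity holds for this test φ.
Moreover u is smooth here and v(x) = u'(x) = 3*x**2 - 2*x + 2 pointwise, so the identity holds for every test function. Hence v is the weak derivative of u.


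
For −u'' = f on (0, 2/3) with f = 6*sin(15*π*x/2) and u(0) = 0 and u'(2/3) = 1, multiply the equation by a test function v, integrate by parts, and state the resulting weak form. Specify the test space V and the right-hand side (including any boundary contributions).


V = {v ∈ H^1(0, 2/3) : v(0) = 0} (test functions vanish at x = 0 where u is specified); weak form: ∫_0^2/3 u'v' dx = ∫_0^2/3 (6*sin(15*π*x/2)) v dx + v(2/3) for all v ∈ V.

Multiply both sides by a test function v and integrate from 0 to 2/3:
  ∫_0^2/3 −u''(x) v(x) dx = ∫_0^2/3 f(x) v(x) dx.
Integrate the LHS by parts once:
  ∫_0^2/3 −u'' v dx = −[u'(x) v(x)]_0^2/3 + ∫_0^2/3 u'(x) v'(x) dx.
Thus ∫_0^2/3 u'(x) v'(x) dx = ∫_0^2/3 f(x) v(x) dx + [u'(x) v(x)]_0^2/3.
Choose V so that boundary terms are either known or forced to vanish.
Mixed BC: u(0) = 0 (Dirichlet) and u'(2/3) = 1 (Neumann). Define V = {v ∈ H^1(0, 2/3) : v(0) = 0}. Then [u' v]_0^2/3 = u'(2/3)·v(2/3) − u'(0)·0 = v(2/3).
Weak formulation: find u (satisfying any essential BC) such that ∫_0^2/3 u'(x) v'(x) dx = ∫_0^2/3 f v dx + v(2/3) for all v ∈ V (Dirichlet at 0 absorbed into V; Neumann datum at x = 2/3 contributes the boundary term).
Substituting f(x) = 6*sin(15*π*x/2), the right-hand side is ∫_0^2/3 (6*sin(15*π*x/2)) v dx + v(2/3).


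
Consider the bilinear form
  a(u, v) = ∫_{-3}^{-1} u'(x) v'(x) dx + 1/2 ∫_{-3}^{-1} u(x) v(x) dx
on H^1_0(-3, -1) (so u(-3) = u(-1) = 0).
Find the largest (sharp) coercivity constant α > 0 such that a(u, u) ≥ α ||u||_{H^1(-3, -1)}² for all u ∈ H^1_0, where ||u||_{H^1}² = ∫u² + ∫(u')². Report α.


α = (2 + π^2)/(4 + π^2)

Coercivity of a(·,·) on H^1_0(-3, -1) means a(u, u) ≥ α ||u||_{H^1}² for every u ∈ H^1_0.
The interval has length L = 2, and Poincaré/coercivity depend only on L. Here a(u, u) = ∫(u')² + (1/2)·∫u².
Here 0 < c = 1/2 < 1. The condition a(u,u) ≥ α||u||_{H^1}² reads (1−α)∫(u')² ≥ (α−c)∫u². Any admissible α is ≤ 1 (rapidly oscillating u have ∫u²/∫(u')² → 0), and α = 1 would force 0 ≥ (1−c)∫u², impossible since c < 1; so 1−α > 0. By the sharp Poincaré inequality on H^1_0 of an interval of length L, ∫(u')² ≥ (π/L)²∫u² with equality for the first sine mode sin(π(x−x₀)/L) (x₀ the left endpoint), so the inequality holds for all u iff (1−α)(π/L)² ≥ α − c, i.e. α ≤ ((π/L)² + c)/((π/L)² + 1) = (1 + c(L/π)²)/(1 + (L/π)²). With (π/L)² = π^2/4 and c = 1/2, the largest admissible constant is α = ((π/L)² + c)/((π/L)² + 1).
Simplifying, α = (2 + π^2)/(4 + π^2).


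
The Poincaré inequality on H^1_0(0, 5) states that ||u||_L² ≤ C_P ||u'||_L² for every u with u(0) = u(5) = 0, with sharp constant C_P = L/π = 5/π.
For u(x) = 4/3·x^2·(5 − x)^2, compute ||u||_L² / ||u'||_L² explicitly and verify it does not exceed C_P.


||u||_L² / ||u'||_L² = 5*sqrt(3)/6 < C_P = 5/π.

u(x) = 4/3·x^2·(5 − x)^2, so u'(x) = 8*x*(x - 5)*(2*x - 5)/3.
u(x) = 4/3·x^2·(5 − x)^2 vanishes at x = 0 and x = 5, so u ∈ H^1_0(0, 5). Differentiate via the product rule and integrate the resulting polynomials term by term.
  ∫_0^5 u² dx = ∫_0^5 (16*x^8/9 - 320*x^7/9 + 800*x^6/3 - 8000*x^5/9 + 10000*x^4/9) dx. Term by term:
    ∫_0^5 16*x^8/9 dx = 31250000/81;  ∫_0^5 -320*x^7/9 dx = -15625000/9;  ∫_0^5 800*x^6/3 dx = 62500000/21;
    ∫_0^5 -8000*x^5/9 dx = -62500000/27;  ∫_0^5 10000*x^4/9 dx = 6250000/9.
  Sum: 31250000/81 − 15625000/9 + 62500000/21 − 62500000/27 + 6250000/9 = 3125000/567.
  ∫_0^5 (u')² dx = ∫_0^5 (256*x^6/9 - 1280*x^5/3 + 20800*x^4/9 - 16000*x^3/3 + 40000*x^2/9) dx. Term by term:
    ∫_0^5 256*x^6/9 dx = 20000000/63;  ∫_0^5 -1280*x^5/3 dx = -10000000/9;  ∫_0^5 20800*x^4/9 dx = 13000000/9;
    ∫_0^5 -16000*x^3/3 dx = -2500000/3;  ∫_0^5 40000*x^2/9 dx = 5000000/27.
  Sum: 20000000/63 − 10000000/9 + 13000000/9 − 2500000/3 + 5000000/27 = 500000/189.
∫_0^5 u² dx = 3125000/567, so ||u||_L² = 1250*sqrt(14)/63.
∫_0^5 (u')² dx = 500000/189, so ||u'||_L² = 500*sqrt(42)/63.
Ratio ||u||_L² / ||u'||_L² = 5*sqrt(3)/6.
Sharp Poincaré constant on H^1_0(0, 5) is C_P = L/π = 5/π, achieved by sin(π/5·x).
A polynomial bump cannot attain the sharp Poincaré constant (only the first sine eigenfunction does), so the ratio is strictly less than C_P, consistent with ||u||_L² ≤ C_P ||u'||_L².
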